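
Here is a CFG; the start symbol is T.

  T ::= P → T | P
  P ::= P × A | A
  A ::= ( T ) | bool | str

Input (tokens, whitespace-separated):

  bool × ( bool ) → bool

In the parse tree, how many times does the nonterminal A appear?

[T [P [P [A bool]] × [A ( [T [P [A bool]]] )]] → [T [P [A bool]]]]

4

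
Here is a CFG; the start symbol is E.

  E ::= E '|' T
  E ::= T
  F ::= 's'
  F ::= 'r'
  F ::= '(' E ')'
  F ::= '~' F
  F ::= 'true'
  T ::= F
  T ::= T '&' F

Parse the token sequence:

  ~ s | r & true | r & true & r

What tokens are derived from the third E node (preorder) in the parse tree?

~ s

[E [E [E [T [F ~ [F s]]]] | [T [T [F r]] & [F true]]] | [T [T [T [F r]] & [F true]] & [F r]]]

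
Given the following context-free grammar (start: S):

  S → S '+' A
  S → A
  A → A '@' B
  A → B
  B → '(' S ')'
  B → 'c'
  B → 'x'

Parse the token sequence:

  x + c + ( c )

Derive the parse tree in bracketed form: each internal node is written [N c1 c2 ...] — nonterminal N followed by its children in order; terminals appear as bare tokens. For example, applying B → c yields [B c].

S
S + A
S + A + A
A + A + A
B + A + A
x + A + A
x + B + A
x + c + A
x + c + B
x + c + ( S )
x + c + ( A )
x + c + ( B )
x + c + ( c )

[S [S [S [A [B x]]] + [A [B c]]] + [A [B ( [S [A [B c]]] )]]]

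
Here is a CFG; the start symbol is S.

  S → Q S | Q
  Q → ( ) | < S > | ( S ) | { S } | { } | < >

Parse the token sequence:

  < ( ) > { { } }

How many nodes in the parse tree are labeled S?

4

[S [Q < [S [Q ( )]] >] [S [Q { [S [Q { }]] }]]]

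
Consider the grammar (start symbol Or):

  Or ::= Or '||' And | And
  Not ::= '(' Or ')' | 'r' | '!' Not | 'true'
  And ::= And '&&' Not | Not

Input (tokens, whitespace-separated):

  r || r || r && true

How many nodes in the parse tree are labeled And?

[Or [Or [Or [And [Not r]]] || [And [Not r]]] || [And [And [Not r]] && [Not true]]]

4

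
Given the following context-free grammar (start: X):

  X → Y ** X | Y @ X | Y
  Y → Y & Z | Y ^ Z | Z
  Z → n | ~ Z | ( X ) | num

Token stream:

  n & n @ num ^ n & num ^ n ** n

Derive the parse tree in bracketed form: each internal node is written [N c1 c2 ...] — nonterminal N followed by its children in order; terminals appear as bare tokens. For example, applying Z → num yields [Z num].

[X [Y [Y [Z n]] & [Z n]] @ [X [Y [Y [Y [Y [Z num]] ^ [Z n]] & [Z num]] ^ [Z n]] ** [X [Y [Z n]]]]]

X
Y @ X
Y & Z @ X
Z & Z @ X
n & Z @ X
n & n @ X
n & n @ Y ** X
n & n @ Y ^ Z ** X
n & n @ Y & Z ^ Z ** X
n & n @ Y ^ Z & Z ^ Z ** X
n & n @ Z ^ Z & Z ^ Z ** X
n & n @ num ^ Z & Z ^ Z ** X
n & n @ num ^ n & Z ^ Z ** X
n & n @ num ^ n & num ^ Z ** X
n & n @ num ^ n & num ^ n ** X
n & n @ num ^ n & num ^ n ** Y
n & n @ num ^ n & num ^ n ** Z
n & n @ num ^ n & num ^ n ** n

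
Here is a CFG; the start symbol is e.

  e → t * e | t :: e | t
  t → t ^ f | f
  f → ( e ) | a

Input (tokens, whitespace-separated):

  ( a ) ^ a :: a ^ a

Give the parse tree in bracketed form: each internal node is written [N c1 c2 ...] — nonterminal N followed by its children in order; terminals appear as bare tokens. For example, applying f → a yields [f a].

[e [t [t [f ( [e [t [f a]]] )]] ^ [f a]] :: [e [t [t [f a]] ^ [f a]]]]

e
t :: e
t ^ f :: e
f ^ f :: e
( e ) ^ f :: e
( t ) ^ f :: e
( f ) ^ f :: e
( a ) ^ f :: e
( a ) ^ a :: e
( a ) ^ a :: t
( a ) ^ a :: t ^ f
( a ) ^ a :: f ^ f
( a ) ^ a :: a ^ f
( a ) ^ a :: a ^ a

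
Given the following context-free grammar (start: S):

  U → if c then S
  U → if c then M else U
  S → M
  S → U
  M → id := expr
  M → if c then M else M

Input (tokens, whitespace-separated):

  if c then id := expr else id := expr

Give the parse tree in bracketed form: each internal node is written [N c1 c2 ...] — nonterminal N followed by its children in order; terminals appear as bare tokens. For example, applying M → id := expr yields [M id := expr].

S
M
if c then M else M
if c then id := expr else M
if c then id := expr else id := expr

[S [M if c then [M id := expr] else [M id := expr]]]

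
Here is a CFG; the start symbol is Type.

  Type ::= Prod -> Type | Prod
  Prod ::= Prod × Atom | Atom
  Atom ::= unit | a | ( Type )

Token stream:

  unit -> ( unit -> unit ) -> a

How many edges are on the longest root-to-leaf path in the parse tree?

[Type [Prod [Atom unit]] -> [Type [Prod [Atom ( [Type [Prod [Atom unit]] -> [Type [Prod [Atom unit]]]] )]] -> [Type [Prod [Atom a]]]]]

8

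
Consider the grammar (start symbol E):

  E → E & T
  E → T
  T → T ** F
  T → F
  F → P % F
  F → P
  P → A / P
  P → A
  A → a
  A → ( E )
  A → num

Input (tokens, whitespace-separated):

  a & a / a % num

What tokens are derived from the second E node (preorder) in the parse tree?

[E [E [T [F [P [A a]]]]] & [T [F [P [A a] / [P [A a]]] % [F [P [A num]]]]]]

a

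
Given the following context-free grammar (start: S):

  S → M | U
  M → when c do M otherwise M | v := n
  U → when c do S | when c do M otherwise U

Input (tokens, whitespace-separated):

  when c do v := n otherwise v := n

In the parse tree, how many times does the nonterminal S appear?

1

[S [M when c do [M v := n] otherwise [M v := n]]]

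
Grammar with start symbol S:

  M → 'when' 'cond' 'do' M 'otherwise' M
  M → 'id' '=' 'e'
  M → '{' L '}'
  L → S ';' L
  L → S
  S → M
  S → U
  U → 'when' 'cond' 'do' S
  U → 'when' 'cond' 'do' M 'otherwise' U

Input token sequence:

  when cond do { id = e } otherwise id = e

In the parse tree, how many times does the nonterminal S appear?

2

[S [M when cond do [M { [L [S [M id = e]]] }] otherwise [M id = e]]]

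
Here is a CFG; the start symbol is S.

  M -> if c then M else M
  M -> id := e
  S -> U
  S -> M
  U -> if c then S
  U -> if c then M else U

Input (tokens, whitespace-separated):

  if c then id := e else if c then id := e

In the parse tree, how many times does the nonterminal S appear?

[S [U if c then [M id := e] else [U if c then [S [M id := e]]]]]

2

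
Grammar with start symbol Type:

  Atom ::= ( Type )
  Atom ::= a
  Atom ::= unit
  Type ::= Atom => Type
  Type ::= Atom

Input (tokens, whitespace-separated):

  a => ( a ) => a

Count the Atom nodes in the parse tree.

[Type [Atom a] => [Type [Atom ( [Type [Atom a]] )] => [Type [Atom a]]]]

4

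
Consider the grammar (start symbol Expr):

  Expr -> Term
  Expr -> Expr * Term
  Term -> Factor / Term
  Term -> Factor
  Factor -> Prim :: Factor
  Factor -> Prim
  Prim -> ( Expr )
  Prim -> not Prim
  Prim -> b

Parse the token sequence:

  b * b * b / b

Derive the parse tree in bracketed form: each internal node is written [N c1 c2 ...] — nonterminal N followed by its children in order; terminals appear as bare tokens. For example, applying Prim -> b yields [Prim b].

[Expr [Expr [Expr [Term [Factor [Prim b]]]] * [Term [Factor [Prim b]]]] * [Term [Factor [Prim b]] / [Term [Factor [Prim b]]]]]

Expr
Expr * Term
Expr * Term * Term
Term * Term * Term
Factor * Term * Term
Prim * Term * Term
b * Term * Term
b * Factor * Term
b * Prim * Term
b * b * Term
b * b * Factor / Term
b * b * Prim / Term
b * b * b / Term
b * b * b / Factor
b * b * b / Prim
b * b * b / b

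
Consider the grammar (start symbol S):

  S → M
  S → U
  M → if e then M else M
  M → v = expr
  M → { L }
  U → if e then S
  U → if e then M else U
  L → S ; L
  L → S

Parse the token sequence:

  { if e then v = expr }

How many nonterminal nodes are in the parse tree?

[S [M { [L [S [U if e then [S [M v = expr]]]]] }]]

7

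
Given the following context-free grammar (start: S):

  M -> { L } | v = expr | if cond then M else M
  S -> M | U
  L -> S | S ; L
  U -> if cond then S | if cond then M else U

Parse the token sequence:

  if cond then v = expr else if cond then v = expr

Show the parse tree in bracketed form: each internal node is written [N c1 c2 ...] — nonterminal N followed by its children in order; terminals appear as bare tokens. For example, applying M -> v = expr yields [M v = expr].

S
U
if cond then M else U
if cond then v = expr else U
if cond then v = expr else if cond then S
if cond then v = expr else if cond then M
if cond then v = expr else if cond then v = expr

[S [U if cond then [M v = expr] else [U if cond then [S [M v = expr]]]]]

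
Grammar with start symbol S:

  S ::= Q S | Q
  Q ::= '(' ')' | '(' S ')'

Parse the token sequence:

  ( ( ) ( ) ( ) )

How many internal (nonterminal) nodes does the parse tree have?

8

[S [Q ( [S [Q ( )] [S [Q ( )] [S [Q ( )]]]] )]]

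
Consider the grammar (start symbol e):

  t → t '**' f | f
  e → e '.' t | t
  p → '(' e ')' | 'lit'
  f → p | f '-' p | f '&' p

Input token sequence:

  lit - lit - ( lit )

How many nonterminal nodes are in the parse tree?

12

[e [t [f [f [f [p lit]] - [p lit]] - [p ( [e [t [f [p lit]]]] )]]]]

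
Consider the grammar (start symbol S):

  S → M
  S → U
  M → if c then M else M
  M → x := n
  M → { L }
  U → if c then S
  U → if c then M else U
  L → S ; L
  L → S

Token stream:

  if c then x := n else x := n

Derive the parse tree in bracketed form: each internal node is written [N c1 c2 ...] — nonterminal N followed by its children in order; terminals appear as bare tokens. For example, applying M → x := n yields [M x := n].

S
M
if c then M else M
if c then x := n else M
if c then x := n else x := n

[S [M if c then [M x := n] else [M x := n]]]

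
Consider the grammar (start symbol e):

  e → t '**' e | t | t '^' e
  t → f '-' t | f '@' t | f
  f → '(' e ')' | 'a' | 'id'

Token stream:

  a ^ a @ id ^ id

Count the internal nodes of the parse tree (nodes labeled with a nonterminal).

11

[e [t [f a]] ^ [e [t [f a] @ [t [f id]]] ^ [e [t [f id]]]]]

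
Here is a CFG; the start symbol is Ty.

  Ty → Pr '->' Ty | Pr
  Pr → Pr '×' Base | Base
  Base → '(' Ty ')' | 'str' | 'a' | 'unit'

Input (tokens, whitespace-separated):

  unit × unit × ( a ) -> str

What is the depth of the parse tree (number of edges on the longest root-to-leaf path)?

6

[Ty [Pr [Pr [Pr [Base unit]] × [Base unit]] × [Base ( [Ty [Pr [Base a]]] )]] -> [Ty [Pr [Base str]]]]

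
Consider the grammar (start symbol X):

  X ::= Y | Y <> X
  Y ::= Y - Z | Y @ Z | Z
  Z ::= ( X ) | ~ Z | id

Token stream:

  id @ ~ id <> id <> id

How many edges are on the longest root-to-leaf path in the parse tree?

5

[X [Y [Y [Z id]] @ [Z ~ [Z id]]] <> [X [Y [Z id]] <> [X [Y [Z id]]]]]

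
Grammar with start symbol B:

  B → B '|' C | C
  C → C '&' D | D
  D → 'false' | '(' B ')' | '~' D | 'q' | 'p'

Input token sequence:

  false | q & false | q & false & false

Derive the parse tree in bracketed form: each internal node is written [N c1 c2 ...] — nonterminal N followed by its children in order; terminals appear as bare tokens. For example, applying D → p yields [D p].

[B [B [B [C [D false]]] | [C [C [D q]] & [D false]]] | [C [C [C [D q]] & [D false]] & [D false]]]

B
B | C
B | C | C
C | C | C
D | C | C
false | C | C
false | C & D | C
false | D & D | C
false | q & D | C
false | q & false | C
false | q & false | C & D
false | q & false | C & D & D
false | q & false | D & D & D
false | q & false | q & D & D
false | q & false | q & false & D
false | q & false | q & false & false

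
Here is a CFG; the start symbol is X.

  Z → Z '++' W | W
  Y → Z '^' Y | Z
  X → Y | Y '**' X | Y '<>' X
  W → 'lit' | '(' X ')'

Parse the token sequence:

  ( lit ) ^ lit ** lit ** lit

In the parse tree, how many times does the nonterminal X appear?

[X [Y [Z [W ( [X [Y [Z [W lit]]]] )]] ^ [Y [Z [W lit]]]] ** [X [Y [Z [W lit]]] ** [X [Y [Z [W lit]]]]]]

4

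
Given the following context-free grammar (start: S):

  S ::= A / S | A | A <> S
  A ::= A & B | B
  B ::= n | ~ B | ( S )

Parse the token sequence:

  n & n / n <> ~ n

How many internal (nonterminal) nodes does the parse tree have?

[S [A [A [B n]] & [B n]] / [S [A [B n]] <> [S [A [B ~ [B n]]]]]]

12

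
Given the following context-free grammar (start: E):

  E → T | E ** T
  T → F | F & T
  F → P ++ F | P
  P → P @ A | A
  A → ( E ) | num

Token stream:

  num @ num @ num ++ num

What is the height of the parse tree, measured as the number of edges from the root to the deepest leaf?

7

[E [T [F [P [P [P [A num]] @ [A num]] @ [A num]] ++ [F [P [A num]]]]]]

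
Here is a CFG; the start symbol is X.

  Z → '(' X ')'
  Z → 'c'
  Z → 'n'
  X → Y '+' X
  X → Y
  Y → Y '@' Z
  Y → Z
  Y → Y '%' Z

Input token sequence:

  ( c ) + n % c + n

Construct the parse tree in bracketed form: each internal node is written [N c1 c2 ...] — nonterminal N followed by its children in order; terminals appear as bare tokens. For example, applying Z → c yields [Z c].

[X [Y [Z ( [X [Y [Z c]]] )]] + [X [Y [Y [Z n]] % [Z c]] + [X [Y [Z n]]]]]

X
Y + X
Z + X
( X ) + X
( Y ) + X
( Z ) + X
( c ) + X
( c ) + Y + X
( c ) + Y % Z + X
( c ) + Z % Z + X
( c ) + n % Z + X
( c ) + n % c + X
( c ) + n % c + Y
( c ) + n % c + Z
( c ) + n % c + n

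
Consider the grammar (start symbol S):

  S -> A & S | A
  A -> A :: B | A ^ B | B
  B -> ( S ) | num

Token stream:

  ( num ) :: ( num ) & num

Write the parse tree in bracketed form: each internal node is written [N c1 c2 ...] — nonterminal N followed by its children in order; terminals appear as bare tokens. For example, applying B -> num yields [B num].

S
A & S
A :: B & S
B :: B & S
( S ) :: B & S
( A ) :: B & S
( B ) :: B & S
( num ) :: B & S
( num ) :: ( S ) & S
( num ) :: ( A ) & S
( num ) :: ( B ) & S
( num ) :: ( num ) & S
( num ) :: ( num ) & A
( num ) :: ( num ) & B
( num ) :: ( num ) & num

[S [A [A [B ( [S [A [B num]]] )]] :: [B ( [S [A [B num]]] )]] & [S [A [B num]]]]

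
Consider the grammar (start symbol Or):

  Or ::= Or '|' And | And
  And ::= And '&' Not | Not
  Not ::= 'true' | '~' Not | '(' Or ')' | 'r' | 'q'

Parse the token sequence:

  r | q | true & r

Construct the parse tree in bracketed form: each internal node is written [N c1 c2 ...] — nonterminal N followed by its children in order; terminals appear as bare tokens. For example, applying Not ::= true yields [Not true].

Or
Or | And
Or | And | And
And | And | And
Not | And | And
r | And | And
r | Not | And
r | q | And
r | q | And & Not
r | q | Not & Not
r | q | true & Not
r | q | true & r

[Or [Or [Or [And [Not r]]] | [And [Not q]]] | [And [And [Not true]] & [Not r]]]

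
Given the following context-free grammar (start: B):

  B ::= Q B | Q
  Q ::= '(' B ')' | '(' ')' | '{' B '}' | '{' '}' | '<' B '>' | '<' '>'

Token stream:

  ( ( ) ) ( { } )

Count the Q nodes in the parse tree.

4

[B [Q ( [B [Q ( )]] )] [B [Q ( [B [Q { }]] )]]]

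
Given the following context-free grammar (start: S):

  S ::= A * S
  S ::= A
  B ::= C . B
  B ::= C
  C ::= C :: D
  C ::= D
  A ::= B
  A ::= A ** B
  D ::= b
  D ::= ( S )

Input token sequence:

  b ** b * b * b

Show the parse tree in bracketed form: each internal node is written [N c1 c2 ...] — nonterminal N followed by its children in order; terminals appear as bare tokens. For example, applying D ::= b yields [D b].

S
A * S
A ** B * S
B ** B * S
C ** B * S
D ** B * S
b ** B * S
b ** C * S
b ** D * S
b ** b * S
b ** b * A * S
b ** b * B * S
b ** b * C * S
b ** b * D * S
b ** b * b * S
b ** b * b * A
b ** b * b * B
b ** b * b * C
b ** b * b * D
b ** b * b * b

[S [A [A [B [C [D b]]]] ** [B [C [D b]]]] * [S [A [B [C [D b]]]] * [S [A [B [C [D b]]]]]]]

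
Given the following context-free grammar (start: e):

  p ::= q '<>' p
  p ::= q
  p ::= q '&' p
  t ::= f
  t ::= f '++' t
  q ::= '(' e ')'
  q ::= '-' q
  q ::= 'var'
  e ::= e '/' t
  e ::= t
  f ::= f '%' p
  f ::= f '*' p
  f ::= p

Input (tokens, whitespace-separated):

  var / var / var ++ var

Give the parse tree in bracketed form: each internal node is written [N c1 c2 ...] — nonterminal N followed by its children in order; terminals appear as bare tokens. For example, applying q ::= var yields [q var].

[e [e [e [t [f [p [q var]]]]] / [t [f [p [q var]]]]] / [t [f [p [q var]]] ++ [t [f [p [q var]]]]]]

e
e / t
e / t / t
t / t / t
f / t / t
p / t / t
q / t / t
var / t / t
var / f / t
var / p / t
var / q / t
var / var / t
var / var / f ++ t
var / var / p ++ t
var / var / q ++ t
var / var / var ++ t
var / var / var ++ f
var / var / var ++ p
var / var / var ++ q
var / var / var ++ var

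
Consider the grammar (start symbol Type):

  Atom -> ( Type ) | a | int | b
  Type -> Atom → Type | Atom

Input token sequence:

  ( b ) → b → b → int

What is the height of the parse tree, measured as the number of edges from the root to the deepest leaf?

5

[Type [Atom ( [Type [Atom b]] )] → [Type [Atom b] → [Type [Atom b] → [Type [Atom int]]]]]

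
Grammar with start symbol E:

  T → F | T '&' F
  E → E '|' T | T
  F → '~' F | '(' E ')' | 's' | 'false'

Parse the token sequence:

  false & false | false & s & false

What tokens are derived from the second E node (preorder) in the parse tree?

[E [E [T [T [F false]] & [F false]]] | [T [T [T [F false]] & [F s]] & [F false]]]

false & false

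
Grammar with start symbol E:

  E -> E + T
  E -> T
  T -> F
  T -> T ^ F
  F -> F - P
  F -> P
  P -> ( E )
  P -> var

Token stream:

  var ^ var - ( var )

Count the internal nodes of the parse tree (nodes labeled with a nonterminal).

[E [T [T [F [P var]]] ^ [F [F [P var]] - [P ( [E [T [F [P var]]]] )]]]]

13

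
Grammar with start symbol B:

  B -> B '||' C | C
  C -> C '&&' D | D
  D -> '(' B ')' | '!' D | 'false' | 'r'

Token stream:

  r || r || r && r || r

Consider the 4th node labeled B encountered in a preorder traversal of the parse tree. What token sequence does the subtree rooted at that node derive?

r

[B [B [B [B [C [D r]]] || [C [D r]]] || [C [C [D r]] && [D r]]] || [C [D r]]]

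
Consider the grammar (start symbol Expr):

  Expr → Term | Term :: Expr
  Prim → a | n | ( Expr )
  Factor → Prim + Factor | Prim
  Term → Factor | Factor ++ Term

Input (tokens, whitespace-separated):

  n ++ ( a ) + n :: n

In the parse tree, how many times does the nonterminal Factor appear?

5

[Expr [Term [Factor [Prim n]] ++ [Term [Factor [Prim ( [Expr [Term [Factor [Prim a]]]] )] + [Factor [Prim n]]]]] :: [Expr [Term [Factor [Prim n]]]]]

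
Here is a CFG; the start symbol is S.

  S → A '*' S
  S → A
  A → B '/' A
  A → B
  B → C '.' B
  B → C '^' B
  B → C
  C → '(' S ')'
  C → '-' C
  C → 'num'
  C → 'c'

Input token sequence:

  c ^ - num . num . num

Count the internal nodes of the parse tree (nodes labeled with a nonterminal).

11

[S [A [B [C c] ^ [B [C - [C num]] . [B [C num] . [B [C num]]]]]]]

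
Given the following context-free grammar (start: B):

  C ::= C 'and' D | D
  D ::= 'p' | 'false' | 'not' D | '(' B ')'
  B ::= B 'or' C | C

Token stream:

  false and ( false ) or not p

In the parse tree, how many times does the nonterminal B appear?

[B [B [C [C [D false]] and [D ( [B [C [D false]]] )]]] or [C [D not [D p]]]]

3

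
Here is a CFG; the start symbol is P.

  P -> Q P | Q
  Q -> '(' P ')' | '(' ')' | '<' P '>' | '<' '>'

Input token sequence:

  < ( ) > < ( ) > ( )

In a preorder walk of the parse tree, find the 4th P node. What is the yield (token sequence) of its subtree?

[P [Q < [P [Q ( )]] >] [P [Q < [P [Q ( )]] >] [P [Q ( )]]]]

( )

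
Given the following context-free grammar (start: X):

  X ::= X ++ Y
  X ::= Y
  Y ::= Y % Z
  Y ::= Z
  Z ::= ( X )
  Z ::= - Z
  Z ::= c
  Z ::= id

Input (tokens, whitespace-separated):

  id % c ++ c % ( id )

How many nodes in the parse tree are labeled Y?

[X [X [Y [Y [Z id]] % [Z c]]] ++ [Y [Y [Z c]] % [Z ( [X [Y [Z id]]] )]]]

5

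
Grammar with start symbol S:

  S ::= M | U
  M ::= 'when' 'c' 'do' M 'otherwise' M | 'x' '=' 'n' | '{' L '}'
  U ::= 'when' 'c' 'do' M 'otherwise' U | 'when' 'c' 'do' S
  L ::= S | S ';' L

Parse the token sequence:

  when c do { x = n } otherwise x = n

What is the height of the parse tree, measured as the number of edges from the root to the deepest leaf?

6

[S [M when c do [M { [L [S [M x = n]]] }] otherwise [M x = n]]]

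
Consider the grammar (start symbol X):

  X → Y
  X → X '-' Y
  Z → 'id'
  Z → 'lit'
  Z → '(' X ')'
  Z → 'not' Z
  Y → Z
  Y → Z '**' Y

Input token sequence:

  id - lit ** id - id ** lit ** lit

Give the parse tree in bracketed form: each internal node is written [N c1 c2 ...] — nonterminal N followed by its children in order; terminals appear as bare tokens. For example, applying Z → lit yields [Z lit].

X
X - Y
X - Y - Y
Y - Y - Y
Z - Y - Y
id - Y - Y
id - Z ** Y - Y
id - lit ** Y - Y
id - lit ** Z - Y
id - lit ** id - Y
id - lit ** id - Z ** Y
id - lit ** id - id ** Y
id - lit ** id - id ** Z ** Y
id - lit ** id - id ** lit ** Y
id - lit ** id - id ** lit ** Z
id - lit ** id - id ** lit ** lit

[X [X [X [Y [Z id]]] - [Y [Z lit] ** [Y [Z id]]]] - [Y [Z id] ** [Y [Z lit] ** [Y [Z lit]]]]]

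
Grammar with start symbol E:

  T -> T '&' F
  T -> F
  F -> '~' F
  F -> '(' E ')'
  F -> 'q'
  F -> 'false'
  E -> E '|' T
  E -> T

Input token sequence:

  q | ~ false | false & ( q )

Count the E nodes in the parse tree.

[E [E [E [T [F q]]] | [T [F ~ [F false]]]] | [T [T [F false]] & [F ( [E [T [F q]]] )]]]

4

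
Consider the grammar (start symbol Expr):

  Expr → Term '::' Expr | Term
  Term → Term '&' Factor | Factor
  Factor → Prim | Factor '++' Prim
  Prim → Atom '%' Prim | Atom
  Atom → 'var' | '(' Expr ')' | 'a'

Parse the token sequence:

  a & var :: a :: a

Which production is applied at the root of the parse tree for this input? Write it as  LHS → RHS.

[Expr [Term [Term [Factor [Prim [Atom a]]]] & [Factor [Prim [Atom var]]]] :: [Expr [Term [Factor [Prim [Atom a]]]] :: [Expr [Term [Factor [Prim [Atom a]]]]]]]

Expr → Term '::' Expr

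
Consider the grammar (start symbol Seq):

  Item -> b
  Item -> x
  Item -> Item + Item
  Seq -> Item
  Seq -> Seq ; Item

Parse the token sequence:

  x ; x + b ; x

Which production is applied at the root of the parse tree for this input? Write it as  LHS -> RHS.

Seq -> Seq ; Item

[Seq [Seq [Seq [Item x]] ; [Item [Item x] + [Item b]]] ; [Item x]]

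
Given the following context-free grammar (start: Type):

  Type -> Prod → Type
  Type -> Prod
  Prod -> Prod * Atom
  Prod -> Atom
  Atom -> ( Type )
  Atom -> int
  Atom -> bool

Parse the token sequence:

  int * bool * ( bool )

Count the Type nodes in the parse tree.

[Type [Prod [Prod [Prod [Atom int]] * [Atom bool]] * [Atom ( [Type [Prod [Atom bool]]] )]]]

2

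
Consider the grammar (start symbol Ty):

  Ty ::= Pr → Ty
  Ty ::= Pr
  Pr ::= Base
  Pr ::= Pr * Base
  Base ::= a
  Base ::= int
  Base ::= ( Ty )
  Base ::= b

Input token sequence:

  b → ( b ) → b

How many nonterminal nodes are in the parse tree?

12

[Ty [Pr [Base b]] → [Ty [Pr [Base ( [Ty [Pr [Base b]]] )]] → [Ty [Pr [Base b]]]]]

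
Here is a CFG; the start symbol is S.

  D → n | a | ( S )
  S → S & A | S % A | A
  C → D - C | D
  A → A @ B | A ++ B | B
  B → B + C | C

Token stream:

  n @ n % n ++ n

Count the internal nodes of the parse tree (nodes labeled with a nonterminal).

[S [S [A [A [B [C [D n]]]] @ [B [C [D n]]]]] % [A [A [B [C [D n]]]] ++ [B [C [D n]]]]]

18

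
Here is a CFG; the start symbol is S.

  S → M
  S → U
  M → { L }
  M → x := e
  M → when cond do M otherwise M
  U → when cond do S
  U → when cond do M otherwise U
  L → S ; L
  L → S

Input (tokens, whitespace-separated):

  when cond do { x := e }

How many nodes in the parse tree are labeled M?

2

[S [U when cond do [S [M { [L [S [M x := e]]] }]]]]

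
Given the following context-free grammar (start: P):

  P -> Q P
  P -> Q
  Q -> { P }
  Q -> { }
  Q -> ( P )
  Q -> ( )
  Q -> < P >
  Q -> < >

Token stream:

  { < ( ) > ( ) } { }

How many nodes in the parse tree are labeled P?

5

[P [Q { [P [Q < [P [Q ( )]] >] [P [Q ( )]]] }] [P [Q { }]]]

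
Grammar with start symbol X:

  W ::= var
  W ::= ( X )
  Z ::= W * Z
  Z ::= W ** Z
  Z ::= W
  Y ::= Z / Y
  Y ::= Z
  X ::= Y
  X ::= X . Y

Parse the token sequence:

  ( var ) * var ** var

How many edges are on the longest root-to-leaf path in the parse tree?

[X [Y [Z [W ( [X [Y [Z [W var]]]] )] * [Z [W var] ** [Z [W var]]]]]]

8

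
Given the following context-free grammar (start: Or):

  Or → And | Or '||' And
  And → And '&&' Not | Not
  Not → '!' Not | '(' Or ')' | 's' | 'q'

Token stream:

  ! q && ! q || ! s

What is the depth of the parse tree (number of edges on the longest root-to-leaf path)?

[Or [Or [And [And [Not ! [Not q]]] && [Not ! [Not q]]]] || [And [Not ! [Not s]]]]

6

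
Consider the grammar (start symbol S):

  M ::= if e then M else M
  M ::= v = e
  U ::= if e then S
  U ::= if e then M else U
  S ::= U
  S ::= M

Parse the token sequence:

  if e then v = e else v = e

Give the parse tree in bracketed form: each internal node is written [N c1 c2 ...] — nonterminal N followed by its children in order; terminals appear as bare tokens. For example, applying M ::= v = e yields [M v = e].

[S [M if e then [M v = e] else [M v = e]]]

S
M
if e then M else M
if e then v = e else M
if e then v = e else v = e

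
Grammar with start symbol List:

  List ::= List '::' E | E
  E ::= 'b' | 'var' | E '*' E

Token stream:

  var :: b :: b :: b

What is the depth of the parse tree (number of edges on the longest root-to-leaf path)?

[List [List [List [List [E var]] :: [E b]] :: [E b]] :: [E b]]

5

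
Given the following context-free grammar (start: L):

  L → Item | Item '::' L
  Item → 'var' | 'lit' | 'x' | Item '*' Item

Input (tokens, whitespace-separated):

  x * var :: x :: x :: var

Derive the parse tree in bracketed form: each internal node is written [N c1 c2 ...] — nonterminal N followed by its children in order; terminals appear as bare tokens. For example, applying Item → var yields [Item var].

[L [Item [Item x] * [Item var]] :: [L [Item x] :: [L [Item x] :: [L [Item var]]]]]

L
Item :: L
Item * Item :: L
x * Item :: L
x * var :: L
x * var :: Item :: L
x * var :: x :: L
x * var :: x :: Item :: L
x * var :: x :: x :: L
x * var :: x :: x :: Item
x * var :: x :: x :: var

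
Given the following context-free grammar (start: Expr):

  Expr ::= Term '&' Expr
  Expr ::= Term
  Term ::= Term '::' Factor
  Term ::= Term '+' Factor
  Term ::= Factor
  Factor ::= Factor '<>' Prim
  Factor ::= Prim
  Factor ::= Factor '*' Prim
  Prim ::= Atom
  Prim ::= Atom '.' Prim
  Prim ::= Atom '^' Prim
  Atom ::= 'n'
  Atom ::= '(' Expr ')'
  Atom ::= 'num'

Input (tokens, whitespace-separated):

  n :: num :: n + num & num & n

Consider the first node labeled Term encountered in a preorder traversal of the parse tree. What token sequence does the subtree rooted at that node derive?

n :: num :: n + num

[Expr [Term [Term [Term [Term [Factor [Prim [Atom n]]]] :: [Factor [Prim [Atom num]]]] :: [Factor [Prim [Atom n]]]] + [Factor [Prim [Atom num]]]] & [Expr [Term [Factor [Prim [Atom num]]]] & [Expr [Term [Factor [Prim [Atom n]]]]]]]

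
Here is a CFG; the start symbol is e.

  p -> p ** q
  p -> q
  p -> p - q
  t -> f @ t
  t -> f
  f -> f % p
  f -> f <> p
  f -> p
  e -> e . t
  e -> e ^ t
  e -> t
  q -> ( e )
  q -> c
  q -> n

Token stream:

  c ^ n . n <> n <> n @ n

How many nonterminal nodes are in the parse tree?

[e [e [e [t [f [p [q c]]]]] ^ [t [f [p [q n]]]]] . [t [f [f [f [p [q n]]] <> [p [q n]]] <> [p [q n]]] @ [t [f [p [q n]]]]]]

25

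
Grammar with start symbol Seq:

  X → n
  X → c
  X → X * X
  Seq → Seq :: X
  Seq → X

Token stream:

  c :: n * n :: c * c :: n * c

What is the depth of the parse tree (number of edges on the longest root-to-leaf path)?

5

[Seq [Seq [Seq [Seq [X c]] :: [X [X n] * [X n]]] :: [X [X c] * [X c]]] :: [X [X n] * [X c]]]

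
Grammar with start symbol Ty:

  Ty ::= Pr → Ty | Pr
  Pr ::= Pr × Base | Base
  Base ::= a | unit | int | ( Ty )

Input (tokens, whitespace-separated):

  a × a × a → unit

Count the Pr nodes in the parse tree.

[Ty [Pr [Pr [Pr [Base a]] × [Base a]] × [Base a]] → [Ty [Pr [Base unit]]]]

4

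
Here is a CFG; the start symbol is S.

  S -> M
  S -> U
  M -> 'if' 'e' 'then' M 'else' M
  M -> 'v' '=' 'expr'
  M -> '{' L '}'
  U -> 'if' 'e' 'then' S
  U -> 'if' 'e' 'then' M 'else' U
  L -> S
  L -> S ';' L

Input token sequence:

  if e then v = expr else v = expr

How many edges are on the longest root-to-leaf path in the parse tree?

[S [M if e then [M v = expr] else [M v = expr]]]

3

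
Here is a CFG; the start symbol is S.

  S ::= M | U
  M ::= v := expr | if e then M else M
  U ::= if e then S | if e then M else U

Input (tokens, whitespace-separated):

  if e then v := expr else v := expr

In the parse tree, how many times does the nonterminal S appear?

[S [M if e then [M v := expr] else [M v := expr]]]

1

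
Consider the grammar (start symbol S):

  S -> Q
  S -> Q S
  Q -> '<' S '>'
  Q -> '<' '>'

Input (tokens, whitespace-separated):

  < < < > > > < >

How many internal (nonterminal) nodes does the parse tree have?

8

[S [Q < [S [Q < [S [Q < >]] >]] >] [S [Q < >]]]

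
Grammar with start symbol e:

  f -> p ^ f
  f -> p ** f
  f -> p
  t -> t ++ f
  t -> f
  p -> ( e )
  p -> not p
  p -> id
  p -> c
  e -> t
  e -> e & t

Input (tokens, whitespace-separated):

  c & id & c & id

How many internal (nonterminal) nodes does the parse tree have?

16

[e [e [e [e [t [f [p c]]]] & [t [f [p id]]]] & [t [f [p c]]]] & [t [f [p id]]]]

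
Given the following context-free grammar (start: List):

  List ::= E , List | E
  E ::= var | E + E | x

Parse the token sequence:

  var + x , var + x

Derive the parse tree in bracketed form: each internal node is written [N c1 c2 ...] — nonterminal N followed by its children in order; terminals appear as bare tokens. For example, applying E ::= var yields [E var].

[List [E [E var] + [E x]] , [List [E [E var] + [E x]]]]

List
E , List
E + E , List
var + E , List
var + x , List
var + x , E
var + x , E + E
var + x , var + E
var + x , var + x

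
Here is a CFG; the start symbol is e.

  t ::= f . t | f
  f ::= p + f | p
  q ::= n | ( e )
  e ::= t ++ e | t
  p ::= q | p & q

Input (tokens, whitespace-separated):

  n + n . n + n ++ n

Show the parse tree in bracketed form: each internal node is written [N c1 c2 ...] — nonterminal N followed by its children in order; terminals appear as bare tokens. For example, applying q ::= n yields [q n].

e
t ++ e
f . t ++ e
p + f . t ++ e
q + f . t ++ e
n + f . t ++ e
n + p . t ++ e
n + q . t ++ e
n + n . t ++ e
n + n . f ++ e
n + n . p + f ++ e
n + n . q + f ++ e
n + n . n + f ++ e
n + n . n + p ++ e
n + n . n + q ++ e
n + n . n + n ++ e
n + n . n + n ++ t
n + n . n + n ++ f
n + n . n + n ++ p
n + n . n + n ++ q
n + n . n + n ++ n

[e [t [f [p [q n]] + [f [p [q n]]]] . [t [f [p [q n]] + [f [p [q n]]]]]] ++ [e [t [f [p [q n]]]]]]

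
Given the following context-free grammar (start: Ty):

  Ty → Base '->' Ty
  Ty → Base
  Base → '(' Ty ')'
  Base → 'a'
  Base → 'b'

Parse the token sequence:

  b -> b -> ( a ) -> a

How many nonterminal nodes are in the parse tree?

[Ty [Base b] -> [Ty [Base b] -> [Ty [Base ( [Ty [Base a]] )] -> [Ty [Base a]]]]]

10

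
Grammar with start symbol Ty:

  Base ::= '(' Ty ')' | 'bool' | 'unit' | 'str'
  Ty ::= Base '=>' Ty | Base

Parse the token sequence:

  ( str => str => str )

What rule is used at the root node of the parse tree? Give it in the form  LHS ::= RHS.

Ty ::= Base

[Ty [Base ( [Ty [Base str] => [Ty [Base str] => [Ty [Base str]]]] )]]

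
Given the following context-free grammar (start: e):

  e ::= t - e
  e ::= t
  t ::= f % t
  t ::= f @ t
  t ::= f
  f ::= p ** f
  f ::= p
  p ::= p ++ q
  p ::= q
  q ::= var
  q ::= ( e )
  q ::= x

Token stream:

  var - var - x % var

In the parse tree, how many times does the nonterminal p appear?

4

[e [t [f [p [q var]]]] - [e [t [f [p [q var]]]] - [e [t [f [p [q x]]] % [t [f [p [q var]]]]]]]]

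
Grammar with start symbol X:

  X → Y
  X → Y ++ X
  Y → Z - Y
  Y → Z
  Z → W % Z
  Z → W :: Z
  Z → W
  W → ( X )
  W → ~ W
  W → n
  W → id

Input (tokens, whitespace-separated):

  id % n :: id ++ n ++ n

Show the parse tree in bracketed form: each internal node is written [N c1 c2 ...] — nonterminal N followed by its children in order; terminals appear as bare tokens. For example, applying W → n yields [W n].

[X [Y [Z [W id] % [Z [W n] :: [Z [W id]]]]] ++ [X [Y [Z [W n]]] ++ [X [Y [Z [W n]]]]]]

X
Y ++ X
Z ++ X
W % Z ++ X
id % Z ++ X
id % W :: Z ++ X
id % n :: Z ++ X
id % n :: W ++ X
id % n :: id ++ X
id % n :: id ++ Y ++ X
id % n :: id ++ Z ++ X
id % n :: id ++ W ++ X
id % n :: id ++ n ++ X
id % n :: id ++ n ++ Y
id % n :: id ++ n ++ Z
id % n :: id ++ n ++ W
id % n :: id ++ n ++ n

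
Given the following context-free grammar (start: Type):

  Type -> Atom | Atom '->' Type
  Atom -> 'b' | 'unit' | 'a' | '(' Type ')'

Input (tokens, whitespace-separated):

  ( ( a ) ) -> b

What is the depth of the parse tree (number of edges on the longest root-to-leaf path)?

6

[Type [Atom ( [Type [Atom ( [Type [Atom a]] )]] )] -> [Type [Atom b]]]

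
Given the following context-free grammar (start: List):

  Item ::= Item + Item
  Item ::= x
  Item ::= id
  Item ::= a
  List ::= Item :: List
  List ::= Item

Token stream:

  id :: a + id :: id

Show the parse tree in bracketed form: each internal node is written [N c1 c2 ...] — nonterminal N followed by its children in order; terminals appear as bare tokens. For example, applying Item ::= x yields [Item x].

[List [Item id] :: [List [Item [Item a] + [Item id]] :: [List [Item id]]]]

List
Item :: List
id :: List
id :: Item :: List
id :: Item + Item :: List
id :: a + Item :: List
id :: a + id :: List
id :: a + id :: Item
id :: a + id :: id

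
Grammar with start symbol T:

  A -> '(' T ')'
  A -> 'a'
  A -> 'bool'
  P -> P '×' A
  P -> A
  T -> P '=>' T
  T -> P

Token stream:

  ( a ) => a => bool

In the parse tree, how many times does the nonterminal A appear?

4

[T [P [A ( [T [P [A a]]] )]] => [T [P [A a]] => [T [P [A bool]]]]]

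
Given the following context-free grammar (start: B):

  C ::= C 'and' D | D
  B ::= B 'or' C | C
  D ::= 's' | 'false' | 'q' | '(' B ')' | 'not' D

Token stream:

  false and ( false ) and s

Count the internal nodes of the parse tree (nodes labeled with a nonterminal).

[B [C [C [C [D false]] and [D ( [B [C [D false]]] )]] and [D s]]]

10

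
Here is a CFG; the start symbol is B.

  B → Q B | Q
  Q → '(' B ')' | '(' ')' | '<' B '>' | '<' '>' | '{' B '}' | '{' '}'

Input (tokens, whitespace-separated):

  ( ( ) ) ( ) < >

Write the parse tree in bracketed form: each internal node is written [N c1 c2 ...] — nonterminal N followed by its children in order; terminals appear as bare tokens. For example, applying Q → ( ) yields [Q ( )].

B
Q B
( B ) B
( Q ) B
( ( ) ) B
( ( ) ) Q B
( ( ) ) ( ) B
( ( ) ) ( ) Q
( ( ) ) ( ) < >

[B [Q ( [B [Q ( )]] )] [B [Q ( )] [B [Q < >]]]]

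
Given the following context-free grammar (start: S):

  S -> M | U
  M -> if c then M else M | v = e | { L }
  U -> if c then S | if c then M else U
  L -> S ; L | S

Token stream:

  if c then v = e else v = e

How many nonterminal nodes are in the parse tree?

[S [M if c then [M v = e] else [M v = e]]]

4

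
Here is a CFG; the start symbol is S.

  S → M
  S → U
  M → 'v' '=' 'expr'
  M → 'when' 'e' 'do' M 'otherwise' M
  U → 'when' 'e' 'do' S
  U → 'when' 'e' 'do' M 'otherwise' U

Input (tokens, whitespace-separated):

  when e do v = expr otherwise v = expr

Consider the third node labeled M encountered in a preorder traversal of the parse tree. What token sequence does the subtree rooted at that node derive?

[S [M when e do [M v = expr] otherwise [M v = expr]]]

v = expr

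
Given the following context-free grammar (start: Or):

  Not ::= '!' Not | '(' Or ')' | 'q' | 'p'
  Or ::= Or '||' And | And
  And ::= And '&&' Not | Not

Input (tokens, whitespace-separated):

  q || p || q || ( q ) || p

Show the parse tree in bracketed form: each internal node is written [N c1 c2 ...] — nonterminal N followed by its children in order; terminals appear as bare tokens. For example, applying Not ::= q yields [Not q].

Or
Or || And
Or || And || And
Or || And || And || And
Or || And || And || And || And
And || And || And || And || And
Not || And || And || And || And
q || And || And || And || And
q || Not || And || And || And
q || p || And || And || And
q || p || Not || And || And
q || p || q || And || And
q || p || q || Not || And
q || p || q || ( Or ) || And
q || p || q || ( And ) || And
q || p || q || ( Not ) || And
q || p || q || ( q ) || And
q || p || q || ( q ) || Not
q || p || q || ( q ) || p

[Or [Or [Or [Or [Or [And [Not q]]] || [And [Not p]]] || [And [Not q]]] || [And [Not ( [Or [And [Not q]]] )]]] || [And [Not p]]]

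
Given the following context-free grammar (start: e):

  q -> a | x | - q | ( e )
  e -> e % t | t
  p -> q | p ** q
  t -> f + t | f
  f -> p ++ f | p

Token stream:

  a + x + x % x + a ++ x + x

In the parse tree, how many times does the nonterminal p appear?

7

[e [e [t [f [p [q a]]] + [t [f [p [q x]]] + [t [f [p [q x]]]]]]] % [t [f [p [q x]]] + [t [f [p [q a]] ++ [f [p [q x]]]] + [t [f [p [q x]]]]]]]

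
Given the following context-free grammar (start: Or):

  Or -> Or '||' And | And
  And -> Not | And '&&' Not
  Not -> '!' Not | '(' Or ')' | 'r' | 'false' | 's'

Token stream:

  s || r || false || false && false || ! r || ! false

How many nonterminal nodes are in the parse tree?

[Or [Or [Or [Or [Or [Or [And [Not s]]] || [And [Not r]]] || [And [Not false]]] || [And [And [Not false]] && [Not false]]] || [And [Not ! [Not r]]]] || [And [Not ! [Not false]]]]

22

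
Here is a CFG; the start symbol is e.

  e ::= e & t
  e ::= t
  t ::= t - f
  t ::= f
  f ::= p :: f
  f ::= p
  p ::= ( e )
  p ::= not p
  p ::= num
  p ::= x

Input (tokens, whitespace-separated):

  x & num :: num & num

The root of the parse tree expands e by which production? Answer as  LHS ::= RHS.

e ::= e & t

[e [e [e [t [f [p x]]]] & [t [f [p num] :: [f [p num]]]]] & [t [f [p num]]]]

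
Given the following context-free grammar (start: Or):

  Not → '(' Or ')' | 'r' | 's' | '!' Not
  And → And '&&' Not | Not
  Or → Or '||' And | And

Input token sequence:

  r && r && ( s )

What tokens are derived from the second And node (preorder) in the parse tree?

r && r

[Or [And [And [And [Not r]] && [Not r]] && [Not ( [Or [And [Not s]]] )]]]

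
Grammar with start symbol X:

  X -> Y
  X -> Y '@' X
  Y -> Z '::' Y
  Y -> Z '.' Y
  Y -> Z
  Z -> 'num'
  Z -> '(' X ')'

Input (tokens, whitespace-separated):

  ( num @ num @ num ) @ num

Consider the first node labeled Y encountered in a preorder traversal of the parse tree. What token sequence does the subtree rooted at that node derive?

( num @ num @ num )

[X [Y [Z ( [X [Y [Z num]] @ [X [Y [Z num]] @ [X [Y [Z num]]]]] )]] @ [X [Y [Z num]]]]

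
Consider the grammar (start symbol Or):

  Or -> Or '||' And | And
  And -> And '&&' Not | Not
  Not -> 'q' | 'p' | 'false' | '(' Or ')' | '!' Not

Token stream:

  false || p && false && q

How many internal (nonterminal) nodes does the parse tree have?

10

[Or [Or [And [Not false]]] || [And [And [And [Not p]] && [Not false]] && [Not q]]]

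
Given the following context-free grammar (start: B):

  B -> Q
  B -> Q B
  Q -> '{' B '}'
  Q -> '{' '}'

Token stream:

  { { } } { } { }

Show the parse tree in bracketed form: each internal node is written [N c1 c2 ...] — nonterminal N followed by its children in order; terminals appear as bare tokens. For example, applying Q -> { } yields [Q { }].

[B [Q { [B [Q { }]] }] [B [Q { }] [B [Q { }]]]]

B
Q B
{ B } B
{ Q } B
{ { } } B
{ { } } Q B
{ { } } { } B
{ { } } { } Q
{ { } } { } { }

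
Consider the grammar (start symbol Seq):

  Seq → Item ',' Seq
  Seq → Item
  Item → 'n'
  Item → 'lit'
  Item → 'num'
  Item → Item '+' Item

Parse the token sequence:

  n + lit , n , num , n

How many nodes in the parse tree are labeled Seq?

4

[Seq [Item [Item n] + [Item lit]] , [Seq [Item n] , [Seq [Item num] , [Seq [Item n]]]]]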